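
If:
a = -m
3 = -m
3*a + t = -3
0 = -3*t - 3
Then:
No Solution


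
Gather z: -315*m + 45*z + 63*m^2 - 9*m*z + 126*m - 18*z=63*m^2 - 189*m + z*(27 - 9*m)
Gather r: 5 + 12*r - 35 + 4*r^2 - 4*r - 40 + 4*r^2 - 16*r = 8*r^2 - 8*r - 70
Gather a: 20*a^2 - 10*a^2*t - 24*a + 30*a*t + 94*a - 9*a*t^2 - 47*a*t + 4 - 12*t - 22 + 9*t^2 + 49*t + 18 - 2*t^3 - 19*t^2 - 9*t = a^2*(20 - 10*t) + a*(-9*t^2 - 17*t + 70) - 2*t^3 - 10*t^2 + 28*t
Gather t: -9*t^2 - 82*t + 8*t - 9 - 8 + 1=-9*t^2 - 74*t - 16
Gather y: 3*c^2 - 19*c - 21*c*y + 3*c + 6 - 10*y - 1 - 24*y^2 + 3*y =3*c^2 - 16*c - 24*y^2 + y*(-21*c - 7) + 5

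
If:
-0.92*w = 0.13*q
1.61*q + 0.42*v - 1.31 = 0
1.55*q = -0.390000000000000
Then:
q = -0.25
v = 4.08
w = 0.04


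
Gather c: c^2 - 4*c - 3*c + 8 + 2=c^2 - 7*c + 10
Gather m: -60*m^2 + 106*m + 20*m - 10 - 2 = -60*m^2 + 126*m - 12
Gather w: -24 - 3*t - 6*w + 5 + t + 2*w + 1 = -2*t - 4*w - 18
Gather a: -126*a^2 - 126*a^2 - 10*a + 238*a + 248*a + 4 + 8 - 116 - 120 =-252*a^2 + 476*a - 224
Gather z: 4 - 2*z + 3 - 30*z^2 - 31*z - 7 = -30*z^2 - 33*z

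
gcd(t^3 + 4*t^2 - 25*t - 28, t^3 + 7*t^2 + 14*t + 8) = t + 1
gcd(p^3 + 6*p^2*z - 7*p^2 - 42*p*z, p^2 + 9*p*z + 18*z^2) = p + 6*z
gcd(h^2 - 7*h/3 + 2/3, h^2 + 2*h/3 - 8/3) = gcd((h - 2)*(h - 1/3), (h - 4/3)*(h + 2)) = 1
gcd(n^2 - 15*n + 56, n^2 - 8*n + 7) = n - 7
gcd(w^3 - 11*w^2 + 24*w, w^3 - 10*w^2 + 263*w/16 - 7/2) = w - 8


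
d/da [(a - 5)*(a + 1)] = 2*a - 4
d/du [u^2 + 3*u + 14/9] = 2*u + 3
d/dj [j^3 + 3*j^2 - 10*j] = 3*j^2 + 6*j - 10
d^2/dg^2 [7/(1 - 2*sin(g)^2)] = (-112*sin(g)^4 + 112*sin(g)^2 + 28)/cos(2*g)^3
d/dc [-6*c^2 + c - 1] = 1 - 12*c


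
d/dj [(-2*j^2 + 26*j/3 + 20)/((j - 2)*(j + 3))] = 8*(-4*j^2 - 6*j - 27)/(3*(j^4 + 2*j^3 - 11*j^2 - 12*j + 36))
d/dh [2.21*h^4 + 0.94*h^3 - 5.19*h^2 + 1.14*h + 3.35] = 8.84*h^3 + 2.82*h^2 - 10.38*h + 1.14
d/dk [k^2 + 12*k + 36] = 2*k + 12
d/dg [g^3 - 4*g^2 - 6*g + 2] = 3*g^2 - 8*g - 6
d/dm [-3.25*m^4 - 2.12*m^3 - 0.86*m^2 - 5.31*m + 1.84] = -13.0*m^3 - 6.36*m^2 - 1.72*m - 5.31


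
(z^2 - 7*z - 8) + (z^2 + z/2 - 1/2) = 2*z^2 - 13*z/2 - 17/2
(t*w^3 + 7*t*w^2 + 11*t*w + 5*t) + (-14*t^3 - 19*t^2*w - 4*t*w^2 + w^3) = -14*t^3 - 19*t^2*w + t*w^3 + 3*t*w^2 + 11*t*w + 5*t + w^3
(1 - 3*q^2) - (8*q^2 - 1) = 2 - 11*q^2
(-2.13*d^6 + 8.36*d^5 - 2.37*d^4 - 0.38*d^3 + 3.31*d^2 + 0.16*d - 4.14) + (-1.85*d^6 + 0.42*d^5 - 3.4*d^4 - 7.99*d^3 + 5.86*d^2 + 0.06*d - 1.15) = -3.98*d^6 + 8.78*d^5 - 5.77*d^4 - 8.37*d^3 + 9.17*d^2 + 0.22*d - 5.29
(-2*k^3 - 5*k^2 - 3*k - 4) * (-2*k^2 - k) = 4*k^5 + 12*k^4 + 11*k^3 + 11*k^2 + 4*k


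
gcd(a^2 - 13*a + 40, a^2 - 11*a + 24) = a - 8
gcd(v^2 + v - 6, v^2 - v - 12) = v + 3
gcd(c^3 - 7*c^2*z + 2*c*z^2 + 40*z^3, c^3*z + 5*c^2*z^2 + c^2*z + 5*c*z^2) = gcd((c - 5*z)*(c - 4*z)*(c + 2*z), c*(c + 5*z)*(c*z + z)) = 1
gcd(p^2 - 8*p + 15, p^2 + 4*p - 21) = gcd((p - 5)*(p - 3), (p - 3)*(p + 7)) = p - 3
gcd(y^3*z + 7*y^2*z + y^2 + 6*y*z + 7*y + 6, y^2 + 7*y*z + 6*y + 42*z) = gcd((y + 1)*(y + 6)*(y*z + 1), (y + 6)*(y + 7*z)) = y + 6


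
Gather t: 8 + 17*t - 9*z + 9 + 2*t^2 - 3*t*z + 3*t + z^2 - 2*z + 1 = 2*t^2 + t*(20 - 3*z) + z^2 - 11*z + 18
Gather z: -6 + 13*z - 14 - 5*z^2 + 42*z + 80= -5*z^2 + 55*z + 60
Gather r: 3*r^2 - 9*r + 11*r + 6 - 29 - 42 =3*r^2 + 2*r - 65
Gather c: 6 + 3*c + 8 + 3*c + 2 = 6*c + 16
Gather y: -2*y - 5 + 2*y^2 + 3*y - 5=2*y^2 + y - 10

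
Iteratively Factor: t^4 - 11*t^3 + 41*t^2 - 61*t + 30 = (t - 1)*(t^3 - 10*t^2 + 31*t - 30) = (t - 5)*(t - 1)*(t^2 - 5*t + 6) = (t - 5)*(t - 3)*(t - 1)*(t - 2)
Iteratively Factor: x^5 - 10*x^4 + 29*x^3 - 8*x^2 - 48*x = (x - 4)*(x^4 - 6*x^3 + 5*x^2 + 12*x) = (x - 4)*(x + 1)*(x^3 - 7*x^2 + 12*x) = (x - 4)^2*(x + 1)*(x^2 - 3*x) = (x - 4)^2*(x - 3)*(x + 1)*(x)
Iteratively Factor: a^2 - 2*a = (a)*(a - 2)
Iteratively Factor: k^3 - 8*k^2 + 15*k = (k)*(k^2 - 8*k + 15) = k*(k - 3)*(k - 5)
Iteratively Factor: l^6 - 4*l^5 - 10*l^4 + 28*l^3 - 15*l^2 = (l - 5)*(l^5 + l^4 - 5*l^3 + 3*l^2) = l*(l - 5)*(l^4 + l^3 - 5*l^2 + 3*l) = l^2*(l - 5)*(l^3 + l^2 - 5*l + 3) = l^2*(l - 5)*(l + 3)*(l^2 - 2*l + 1) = l^2*(l - 5)*(l - 1)*(l + 3)*(l - 1)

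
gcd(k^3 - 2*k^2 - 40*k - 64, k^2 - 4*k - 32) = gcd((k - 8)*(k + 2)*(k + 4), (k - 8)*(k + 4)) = k^2 - 4*k - 32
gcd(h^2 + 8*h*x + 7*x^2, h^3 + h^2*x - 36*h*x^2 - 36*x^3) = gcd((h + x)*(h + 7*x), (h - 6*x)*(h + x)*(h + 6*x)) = h + x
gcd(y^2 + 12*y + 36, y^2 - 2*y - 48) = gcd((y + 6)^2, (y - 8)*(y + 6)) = y + 6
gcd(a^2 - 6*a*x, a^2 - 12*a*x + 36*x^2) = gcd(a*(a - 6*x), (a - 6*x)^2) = -a + 6*x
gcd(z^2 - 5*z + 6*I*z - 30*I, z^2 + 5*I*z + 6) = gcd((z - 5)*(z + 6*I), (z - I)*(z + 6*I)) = z + 6*I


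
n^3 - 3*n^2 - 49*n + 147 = (n - 7)*(n - 3)*(n + 7)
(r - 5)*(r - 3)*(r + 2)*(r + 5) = r^4 - r^3 - 31*r^2 + 25*r + 150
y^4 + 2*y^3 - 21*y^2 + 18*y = y*(y - 3)*(y - 1)*(y + 6)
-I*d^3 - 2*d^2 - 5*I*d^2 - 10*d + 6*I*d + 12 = (d + 6)*(d - 2*I)*(-I*d + I)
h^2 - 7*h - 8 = (h - 8)*(h + 1)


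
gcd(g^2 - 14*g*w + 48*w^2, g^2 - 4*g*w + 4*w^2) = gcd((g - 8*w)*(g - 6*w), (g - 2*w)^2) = 1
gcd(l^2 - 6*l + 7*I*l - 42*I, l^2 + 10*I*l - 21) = l + 7*I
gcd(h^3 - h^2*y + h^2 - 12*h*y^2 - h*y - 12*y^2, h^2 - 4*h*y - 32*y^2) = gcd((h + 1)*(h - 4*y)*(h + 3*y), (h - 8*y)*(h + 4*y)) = 1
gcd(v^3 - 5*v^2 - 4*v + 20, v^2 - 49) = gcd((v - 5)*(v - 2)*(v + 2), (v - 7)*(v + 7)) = 1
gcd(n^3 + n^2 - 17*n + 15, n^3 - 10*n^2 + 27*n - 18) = n^2 - 4*n + 3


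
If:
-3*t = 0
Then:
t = 0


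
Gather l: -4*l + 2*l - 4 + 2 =-2*l - 2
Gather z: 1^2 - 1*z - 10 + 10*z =9*z - 9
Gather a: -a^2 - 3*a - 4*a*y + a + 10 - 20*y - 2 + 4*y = -a^2 + a*(-4*y - 2) - 16*y + 8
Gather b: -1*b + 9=9 - b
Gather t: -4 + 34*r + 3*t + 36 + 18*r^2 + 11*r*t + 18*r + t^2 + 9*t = 18*r^2 + 52*r + t^2 + t*(11*r + 12) + 32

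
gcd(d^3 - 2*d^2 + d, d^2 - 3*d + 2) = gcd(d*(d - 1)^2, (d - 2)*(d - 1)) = d - 1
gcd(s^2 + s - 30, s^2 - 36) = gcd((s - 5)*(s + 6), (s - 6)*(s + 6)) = s + 6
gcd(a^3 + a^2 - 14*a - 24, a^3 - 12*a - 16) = a^2 - 2*a - 8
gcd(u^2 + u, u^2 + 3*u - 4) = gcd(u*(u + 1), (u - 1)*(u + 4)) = 1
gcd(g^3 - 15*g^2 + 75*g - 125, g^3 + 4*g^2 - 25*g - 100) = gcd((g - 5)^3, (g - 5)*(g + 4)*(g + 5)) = g - 5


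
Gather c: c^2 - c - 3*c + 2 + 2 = c^2 - 4*c + 4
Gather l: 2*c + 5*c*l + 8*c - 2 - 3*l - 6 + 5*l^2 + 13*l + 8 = 10*c + 5*l^2 + l*(5*c + 10)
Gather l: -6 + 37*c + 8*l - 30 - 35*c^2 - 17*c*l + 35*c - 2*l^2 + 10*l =-35*c^2 + 72*c - 2*l^2 + l*(18 - 17*c) - 36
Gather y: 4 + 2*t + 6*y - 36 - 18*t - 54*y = -16*t - 48*y - 32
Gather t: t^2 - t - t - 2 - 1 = t^2 - 2*t - 3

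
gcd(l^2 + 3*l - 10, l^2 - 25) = l + 5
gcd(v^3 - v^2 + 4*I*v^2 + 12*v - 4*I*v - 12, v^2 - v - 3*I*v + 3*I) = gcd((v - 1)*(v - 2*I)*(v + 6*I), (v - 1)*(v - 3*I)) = v - 1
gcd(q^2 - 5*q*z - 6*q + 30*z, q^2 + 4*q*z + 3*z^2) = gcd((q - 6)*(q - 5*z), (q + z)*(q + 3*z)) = 1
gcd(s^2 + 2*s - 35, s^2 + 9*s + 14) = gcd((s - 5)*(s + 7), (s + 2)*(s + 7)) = s + 7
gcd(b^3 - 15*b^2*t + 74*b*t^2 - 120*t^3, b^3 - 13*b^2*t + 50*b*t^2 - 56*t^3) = -b + 4*t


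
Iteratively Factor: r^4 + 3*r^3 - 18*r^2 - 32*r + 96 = (r + 4)*(r^3 - r^2 - 14*r + 24) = (r + 4)^2*(r^2 - 5*r + 6) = (r - 2)*(r + 4)^2*(r - 3)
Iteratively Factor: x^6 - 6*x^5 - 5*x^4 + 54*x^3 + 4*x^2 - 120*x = (x - 5)*(x^5 - x^4 - 10*x^3 + 4*x^2 + 24*x) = (x - 5)*(x + 2)*(x^4 - 3*x^3 - 4*x^2 + 12*x) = (x - 5)*(x - 3)*(x + 2)*(x^3 - 4*x) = (x - 5)*(x - 3)*(x + 2)^2*(x^2 - 2*x) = (x - 5)*(x - 3)*(x - 2)*(x + 2)^2*(x)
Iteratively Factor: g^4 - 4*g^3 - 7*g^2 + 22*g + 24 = (g - 3)*(g^3 - g^2 - 10*g - 8) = (g - 3)*(g + 1)*(g^2 - 2*g - 8) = (g - 3)*(g + 1)*(g + 2)*(g - 4)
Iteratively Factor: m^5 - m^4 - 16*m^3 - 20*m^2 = (m)*(m^4 - m^3 - 16*m^2 - 20*m) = m^2*(m^3 - m^2 - 16*m - 20) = m^2*(m - 5)*(m^2 + 4*m + 4) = m^2*(m - 5)*(m + 2)*(m + 2)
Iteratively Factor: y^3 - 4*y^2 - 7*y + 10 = (y - 1)*(y^2 - 3*y - 10) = (y - 5)*(y - 1)*(y + 2)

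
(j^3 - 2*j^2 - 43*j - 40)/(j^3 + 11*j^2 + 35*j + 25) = (j - 8)/(j + 5)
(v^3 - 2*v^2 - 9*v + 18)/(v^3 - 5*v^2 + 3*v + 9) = (v^2 + v - 6)/(v^2 - 2*v - 3)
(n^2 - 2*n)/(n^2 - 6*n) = (n - 2)/(n - 6)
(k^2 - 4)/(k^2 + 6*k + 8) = (k - 2)/(k + 4)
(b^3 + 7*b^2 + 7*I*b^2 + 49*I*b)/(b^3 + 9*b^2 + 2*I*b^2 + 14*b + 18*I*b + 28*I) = b*(b + 7*I)/(b^2 + 2*b*(1 + I) + 4*I)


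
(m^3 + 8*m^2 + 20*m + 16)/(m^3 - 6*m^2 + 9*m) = (m^3 + 8*m^2 + 20*m + 16)/(m*(m^2 - 6*m + 9))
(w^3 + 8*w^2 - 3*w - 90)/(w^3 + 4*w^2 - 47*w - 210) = (w - 3)/(w - 7)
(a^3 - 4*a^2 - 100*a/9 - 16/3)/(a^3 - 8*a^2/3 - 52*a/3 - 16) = (a + 2/3)/(a + 2)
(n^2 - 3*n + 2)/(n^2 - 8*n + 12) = (n - 1)/(n - 6)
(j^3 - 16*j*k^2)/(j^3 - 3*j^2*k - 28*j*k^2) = (j - 4*k)/(j - 7*k)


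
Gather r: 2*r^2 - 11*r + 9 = 2*r^2 - 11*r + 9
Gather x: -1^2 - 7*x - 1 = -7*x - 2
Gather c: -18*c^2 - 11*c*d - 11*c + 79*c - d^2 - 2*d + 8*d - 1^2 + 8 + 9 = -18*c^2 + c*(68 - 11*d) - d^2 + 6*d + 16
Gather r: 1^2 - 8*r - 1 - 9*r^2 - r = -9*r^2 - 9*r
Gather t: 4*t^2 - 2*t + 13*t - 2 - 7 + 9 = 4*t^2 + 11*t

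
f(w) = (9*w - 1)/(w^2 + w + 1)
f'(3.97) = -0.29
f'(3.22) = -0.36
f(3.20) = 1.93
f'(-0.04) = 10.71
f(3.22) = 1.92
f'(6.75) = -0.14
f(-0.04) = -1.41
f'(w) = (-2*w - 1)*(9*w - 1)/(w^2 + w + 1)^2 + 9/(w^2 + w + 1)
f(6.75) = 1.12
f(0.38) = 1.59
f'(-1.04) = -1.67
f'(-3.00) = -1.57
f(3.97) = 1.68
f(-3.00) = -4.00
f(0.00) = -1.00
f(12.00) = 0.68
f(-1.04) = -9.95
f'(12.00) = -0.05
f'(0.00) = 10.00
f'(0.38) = 4.07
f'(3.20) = -0.36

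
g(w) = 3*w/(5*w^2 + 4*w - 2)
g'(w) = 3*w*(-10*w - 4)/(5*w^2 + 4*w - 2)^2 + 3/(5*w^2 + 4*w - 2) = 3*(-5*w^2 - 2)/(25*w^4 + 40*w^3 - 4*w^2 - 16*w + 4)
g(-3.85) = -0.20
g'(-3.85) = -0.07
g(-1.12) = 16.15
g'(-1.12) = -573.59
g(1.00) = 0.43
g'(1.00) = -0.43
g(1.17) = 0.37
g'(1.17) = -0.29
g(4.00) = 0.13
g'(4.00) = -0.03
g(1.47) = 0.30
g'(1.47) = -0.18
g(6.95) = 0.08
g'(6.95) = -0.01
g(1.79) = 0.25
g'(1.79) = -0.12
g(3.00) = 0.16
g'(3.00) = -0.05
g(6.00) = 0.09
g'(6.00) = -0.01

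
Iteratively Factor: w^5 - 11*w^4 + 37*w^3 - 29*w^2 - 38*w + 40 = (w - 1)*(w^4 - 10*w^3 + 27*w^2 - 2*w - 40) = (w - 2)*(w - 1)*(w^3 - 8*w^2 + 11*w + 20) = (w - 4)*(w - 2)*(w - 1)*(w^2 - 4*w - 5) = (w - 4)*(w - 2)*(w - 1)*(w + 1)*(w - 5)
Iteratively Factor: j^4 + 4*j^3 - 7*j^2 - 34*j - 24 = (j + 4)*(j^3 - 7*j - 6) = (j + 1)*(j + 4)*(j^2 - j - 6) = (j + 1)*(j + 2)*(j + 4)*(j - 3)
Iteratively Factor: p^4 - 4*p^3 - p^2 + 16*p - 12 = (p - 1)*(p^3 - 3*p^2 - 4*p + 12) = (p - 1)*(p + 2)*(p^2 - 5*p + 6) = (p - 3)*(p - 1)*(p + 2)*(p - 2)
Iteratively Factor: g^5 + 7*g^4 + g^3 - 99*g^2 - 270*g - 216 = (g + 2)*(g^4 + 5*g^3 - 9*g^2 - 81*g - 108) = (g - 4)*(g + 2)*(g^3 + 9*g^2 + 27*g + 27) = (g - 4)*(g + 2)*(g + 3)*(g^2 + 6*g + 9) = (g - 4)*(g + 2)*(g + 3)^2*(g + 3)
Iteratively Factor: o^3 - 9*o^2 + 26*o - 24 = (o - 4)*(o^2 - 5*o + 6) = (o - 4)*(o - 3)*(o - 2)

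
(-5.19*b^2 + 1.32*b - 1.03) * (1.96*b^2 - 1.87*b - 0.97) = -10.1724*b^4 + 12.2925*b^3 + 0.547099999999999*b^2 + 0.6457*b + 0.9991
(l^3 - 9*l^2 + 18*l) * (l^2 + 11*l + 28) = l^5 + 2*l^4 - 53*l^3 - 54*l^2 + 504*l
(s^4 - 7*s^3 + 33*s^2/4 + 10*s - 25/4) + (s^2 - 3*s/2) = s^4 - 7*s^3 + 37*s^2/4 + 17*s/2 - 25/4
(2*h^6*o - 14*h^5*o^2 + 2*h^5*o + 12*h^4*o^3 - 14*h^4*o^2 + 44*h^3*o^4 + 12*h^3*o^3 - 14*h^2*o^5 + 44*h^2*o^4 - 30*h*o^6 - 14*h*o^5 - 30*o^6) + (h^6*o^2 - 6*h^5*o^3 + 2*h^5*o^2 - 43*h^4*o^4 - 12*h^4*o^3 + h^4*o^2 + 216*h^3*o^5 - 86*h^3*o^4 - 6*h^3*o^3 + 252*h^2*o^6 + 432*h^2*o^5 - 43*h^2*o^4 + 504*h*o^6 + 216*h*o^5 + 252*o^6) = h^6*o^2 + 2*h^6*o - 6*h^5*o^3 - 12*h^5*o^2 + 2*h^5*o - 43*h^4*o^4 - 13*h^4*o^2 + 216*h^3*o^5 - 42*h^3*o^4 + 6*h^3*o^3 + 252*h^2*o^6 + 418*h^2*o^5 + h^2*o^4 + 474*h*o^6 + 202*h*o^5 + 222*o^6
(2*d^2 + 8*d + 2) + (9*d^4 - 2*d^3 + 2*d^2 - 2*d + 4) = 9*d^4 - 2*d^3 + 4*d^2 + 6*d + 6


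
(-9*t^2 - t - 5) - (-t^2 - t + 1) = -8*t^2 - 6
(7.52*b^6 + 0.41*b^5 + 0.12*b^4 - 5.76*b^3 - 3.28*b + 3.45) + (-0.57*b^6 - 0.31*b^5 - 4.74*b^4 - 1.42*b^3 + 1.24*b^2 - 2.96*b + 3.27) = 6.95*b^6 + 0.1*b^5 - 4.62*b^4 - 7.18*b^3 + 1.24*b^2 - 6.24*b + 6.72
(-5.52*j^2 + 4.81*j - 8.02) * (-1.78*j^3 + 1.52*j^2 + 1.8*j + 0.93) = 9.8256*j^5 - 16.9522*j^4 + 11.6508*j^3 - 8.666*j^2 - 9.9627*j - 7.4586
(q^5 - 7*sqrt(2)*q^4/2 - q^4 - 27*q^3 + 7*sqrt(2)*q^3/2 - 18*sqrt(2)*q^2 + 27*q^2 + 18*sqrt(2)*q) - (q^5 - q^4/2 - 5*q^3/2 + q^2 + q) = -7*sqrt(2)*q^4/2 - q^4/2 - 49*q^3/2 + 7*sqrt(2)*q^3/2 - 18*sqrt(2)*q^2 + 26*q^2 - q + 18*sqrt(2)*q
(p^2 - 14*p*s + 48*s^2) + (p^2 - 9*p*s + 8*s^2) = 2*p^2 - 23*p*s + 56*s^2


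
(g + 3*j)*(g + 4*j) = g^2 + 7*g*j + 12*j^2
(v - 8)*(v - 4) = v^2 - 12*v + 32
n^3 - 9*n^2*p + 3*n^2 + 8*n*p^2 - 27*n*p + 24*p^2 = (n + 3)*(n - 8*p)*(n - p)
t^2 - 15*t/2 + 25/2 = (t - 5)*(t - 5/2)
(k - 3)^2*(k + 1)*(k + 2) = k^4 - 3*k^3 - 7*k^2 + 15*k + 18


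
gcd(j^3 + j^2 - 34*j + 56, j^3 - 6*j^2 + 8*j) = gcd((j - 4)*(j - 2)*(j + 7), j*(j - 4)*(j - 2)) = j^2 - 6*j + 8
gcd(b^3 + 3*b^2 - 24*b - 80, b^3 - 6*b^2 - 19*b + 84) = b + 4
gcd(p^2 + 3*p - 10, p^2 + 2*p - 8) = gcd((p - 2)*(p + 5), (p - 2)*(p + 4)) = p - 2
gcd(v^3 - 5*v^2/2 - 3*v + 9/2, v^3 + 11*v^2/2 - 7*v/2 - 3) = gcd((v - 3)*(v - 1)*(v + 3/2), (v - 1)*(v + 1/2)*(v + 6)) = v - 1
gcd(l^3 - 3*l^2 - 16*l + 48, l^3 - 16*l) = l^2 - 16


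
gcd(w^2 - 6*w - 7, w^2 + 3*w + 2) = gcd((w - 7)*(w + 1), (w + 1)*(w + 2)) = w + 1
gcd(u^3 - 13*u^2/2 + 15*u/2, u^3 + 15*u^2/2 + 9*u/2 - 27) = u - 3/2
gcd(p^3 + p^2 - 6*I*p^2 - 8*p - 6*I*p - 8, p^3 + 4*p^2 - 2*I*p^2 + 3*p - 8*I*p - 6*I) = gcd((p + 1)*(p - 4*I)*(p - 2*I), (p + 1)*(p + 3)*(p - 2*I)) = p^2 + p*(1 - 2*I) - 2*I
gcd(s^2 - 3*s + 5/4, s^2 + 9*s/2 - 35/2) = s - 5/2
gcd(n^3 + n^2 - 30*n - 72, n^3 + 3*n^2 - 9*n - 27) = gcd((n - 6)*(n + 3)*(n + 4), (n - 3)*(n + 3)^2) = n + 3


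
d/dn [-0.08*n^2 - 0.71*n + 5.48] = -0.16*n - 0.71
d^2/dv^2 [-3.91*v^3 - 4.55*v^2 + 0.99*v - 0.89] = -23.46*v - 9.1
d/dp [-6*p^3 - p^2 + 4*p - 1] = -18*p^2 - 2*p + 4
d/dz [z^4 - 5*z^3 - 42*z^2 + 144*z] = 4*z^3 - 15*z^2 - 84*z + 144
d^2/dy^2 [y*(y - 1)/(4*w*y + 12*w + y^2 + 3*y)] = 2*(y*(y - 1)*(4*w + 2*y + 3)^2 - (y*(y - 1) + y*(4*w + 2*y + 3) + (y - 1)*(4*w + 2*y + 3))*(4*w*y + 12*w + y^2 + 3*y) + (4*w*y + 12*w + y^2 + 3*y)^2)/(4*w*y + 12*w + y^2 + 3*y)^3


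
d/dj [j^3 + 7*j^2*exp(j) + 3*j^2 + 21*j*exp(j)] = 7*j^2*exp(j) + 3*j^2 + 35*j*exp(j) + 6*j + 21*exp(j)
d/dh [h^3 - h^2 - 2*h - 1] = 3*h^2 - 2*h - 2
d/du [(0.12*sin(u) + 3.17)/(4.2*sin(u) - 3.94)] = -13.7868*cos(u)/(4.2*sin(u) - 3.94)^2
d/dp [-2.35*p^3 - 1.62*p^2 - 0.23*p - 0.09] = -7.05*p^2 - 3.24*p - 0.23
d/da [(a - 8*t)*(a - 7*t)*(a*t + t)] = t*(3*a^2 - 30*a*t + 2*a + 56*t^2 - 15*t)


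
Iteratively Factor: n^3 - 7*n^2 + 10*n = (n - 2)*(n^2 - 5*n) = n*(n - 2)*(n - 5)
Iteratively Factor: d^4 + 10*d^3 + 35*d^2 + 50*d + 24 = (d + 1)*(d^3 + 9*d^2 + 26*d + 24) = (d + 1)*(d + 3)*(d^2 + 6*d + 8) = (d + 1)*(d + 3)*(d + 4)*(d + 2)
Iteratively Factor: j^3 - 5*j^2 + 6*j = (j)*(j^2 - 5*j + 6) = j*(j - 2)*(j - 3)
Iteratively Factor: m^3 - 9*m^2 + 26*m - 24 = (m - 4)*(m^2 - 5*m + 6) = (m - 4)*(m - 2)*(m - 3)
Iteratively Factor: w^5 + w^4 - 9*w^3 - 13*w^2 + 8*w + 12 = (w - 1)*(w^4 + 2*w^3 - 7*w^2 - 20*w - 12) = (w - 1)*(w + 2)*(w^3 - 7*w - 6) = (w - 3)*(w - 1)*(w + 2)*(w^2 + 3*w + 2) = (w - 3)*(w - 1)*(w + 1)*(w + 2)*(w + 2)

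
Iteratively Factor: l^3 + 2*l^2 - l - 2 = (l + 2)*(l^2 - 1) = (l + 1)*(l + 2)*(l - 1)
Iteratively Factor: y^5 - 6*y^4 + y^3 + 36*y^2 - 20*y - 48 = (y + 2)*(y^4 - 8*y^3 + 17*y^2 + 2*y - 24) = (y - 2)*(y + 2)*(y^3 - 6*y^2 + 5*y + 12) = (y - 2)*(y + 1)*(y + 2)*(y^2 - 7*y + 12) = (y - 3)*(y - 2)*(y + 1)*(y + 2)*(y - 4)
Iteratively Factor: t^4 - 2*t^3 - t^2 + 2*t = (t - 2)*(t^3 - t) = (t - 2)*(t + 1)*(t^2 - t) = (t - 2)*(t - 1)*(t + 1)*(t)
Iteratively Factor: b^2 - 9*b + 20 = (b - 5)*(b - 4)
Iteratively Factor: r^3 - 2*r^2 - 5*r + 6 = (r - 1)*(r^2 - r - 6) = (r - 1)*(r + 2)*(r - 3)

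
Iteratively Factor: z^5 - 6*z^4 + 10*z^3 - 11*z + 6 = (z - 1)*(z^4 - 5*z^3 + 5*z^2 + 5*z - 6) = (z - 3)*(z - 1)*(z^3 - 2*z^2 - z + 2) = (z - 3)*(z - 1)^2*(z^2 - z - 2) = (z - 3)*(z - 1)^2*(z + 1)*(z - 2)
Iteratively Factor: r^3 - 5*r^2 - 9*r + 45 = (r - 3)*(r^2 - 2*r - 15) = (r - 3)*(r + 3)*(r - 5)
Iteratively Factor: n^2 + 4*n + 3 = (n + 1)*(n + 3)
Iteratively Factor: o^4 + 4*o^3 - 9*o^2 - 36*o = (o + 4)*(o^3 - 9*o) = (o + 3)*(o + 4)*(o^2 - 3*o) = (o - 3)*(o + 3)*(o + 4)*(o)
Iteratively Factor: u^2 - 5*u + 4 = (u - 4)*(u - 1)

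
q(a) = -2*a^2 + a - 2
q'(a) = 1 - 4*a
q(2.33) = -10.53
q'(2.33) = -8.32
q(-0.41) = -2.75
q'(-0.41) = 2.64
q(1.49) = -4.95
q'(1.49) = -4.96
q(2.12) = -8.87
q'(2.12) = -7.48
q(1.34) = -4.25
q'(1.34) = -4.36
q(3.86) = -27.94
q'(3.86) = -14.44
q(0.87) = -2.64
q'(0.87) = -2.48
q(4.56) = -39.03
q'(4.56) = -17.24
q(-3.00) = -23.00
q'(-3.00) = 13.00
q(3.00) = -17.00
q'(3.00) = -11.00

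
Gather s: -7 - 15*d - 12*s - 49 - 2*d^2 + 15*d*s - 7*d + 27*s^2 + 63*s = -2*d^2 - 22*d + 27*s^2 + s*(15*d + 51) - 56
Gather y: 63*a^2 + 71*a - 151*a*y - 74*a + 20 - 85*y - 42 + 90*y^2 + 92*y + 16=63*a^2 - 3*a + 90*y^2 + y*(7 - 151*a) - 6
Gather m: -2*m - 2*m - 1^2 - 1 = -4*m - 2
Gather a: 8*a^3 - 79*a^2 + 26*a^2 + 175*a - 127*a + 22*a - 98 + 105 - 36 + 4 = 8*a^3 - 53*a^2 + 70*a - 25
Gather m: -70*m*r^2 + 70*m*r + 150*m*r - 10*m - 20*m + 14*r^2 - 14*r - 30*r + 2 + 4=m*(-70*r^2 + 220*r - 30) + 14*r^2 - 44*r + 6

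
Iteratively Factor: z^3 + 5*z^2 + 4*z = (z)*(z^2 + 5*z + 4) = z*(z + 4)*(z + 1)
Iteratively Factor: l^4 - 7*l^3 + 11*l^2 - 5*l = (l - 1)*(l^3 - 6*l^2 + 5*l) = (l - 1)^2*(l^2 - 5*l) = (l - 5)*(l - 1)^2*(l)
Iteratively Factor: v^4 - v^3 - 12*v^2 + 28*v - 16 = (v - 2)*(v^3 + v^2 - 10*v + 8) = (v - 2)*(v - 1)*(v^2 + 2*v - 8) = (v - 2)*(v - 1)*(v + 4)*(v - 2)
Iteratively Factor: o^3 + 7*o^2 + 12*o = (o + 3)*(o^2 + 4*o) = (o + 3)*(o + 4)*(o)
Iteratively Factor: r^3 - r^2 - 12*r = (r - 4)*(r^2 + 3*r) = r*(r - 4)*(r + 3)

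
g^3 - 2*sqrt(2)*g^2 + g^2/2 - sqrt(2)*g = g*(g + 1/2)*(g - 2*sqrt(2))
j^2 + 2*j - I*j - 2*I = (j + 2)*(j - I)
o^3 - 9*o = o*(o - 3)*(o + 3)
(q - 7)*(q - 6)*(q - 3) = q^3 - 16*q^2 + 81*q - 126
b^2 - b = b*(b - 1)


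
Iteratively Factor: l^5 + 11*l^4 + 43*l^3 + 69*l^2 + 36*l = (l)*(l^4 + 11*l^3 + 43*l^2 + 69*l + 36) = l*(l + 3)*(l^3 + 8*l^2 + 19*l + 12) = l*(l + 3)*(l + 4)*(l^2 + 4*l + 3) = l*(l + 1)*(l + 3)*(l + 4)*(l + 3)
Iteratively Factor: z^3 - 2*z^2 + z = (z - 1)*(z^2 - z) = z*(z - 1)*(z - 1)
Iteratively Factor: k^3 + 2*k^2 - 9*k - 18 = (k + 3)*(k^2 - k - 6) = (k + 2)*(k + 3)*(k - 3)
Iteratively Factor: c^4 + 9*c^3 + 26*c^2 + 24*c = (c)*(c^3 + 9*c^2 + 26*c + 24) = c*(c + 3)*(c^2 + 6*c + 8) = c*(c + 2)*(c + 3)*(c + 4)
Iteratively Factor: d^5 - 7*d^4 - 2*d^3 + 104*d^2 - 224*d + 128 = (d - 4)*(d^4 - 3*d^3 - 14*d^2 + 48*d - 32) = (d - 4)*(d - 2)*(d^3 - d^2 - 16*d + 16) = (d - 4)*(d - 2)*(d - 1)*(d^2 - 16) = (d - 4)^2*(d - 2)*(d - 1)*(d + 4)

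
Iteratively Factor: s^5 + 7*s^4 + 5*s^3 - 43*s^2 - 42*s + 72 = (s + 3)*(s^4 + 4*s^3 - 7*s^2 - 22*s + 24) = (s + 3)^2*(s^3 + s^2 - 10*s + 8) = (s - 1)*(s + 3)^2*(s^2 + 2*s - 8) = (s - 1)*(s + 3)^2*(s + 4)*(s - 2)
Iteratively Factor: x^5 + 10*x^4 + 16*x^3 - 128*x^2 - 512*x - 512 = (x + 2)*(x^4 + 8*x^3 - 128*x - 256) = (x + 2)*(x + 4)*(x^3 + 4*x^2 - 16*x - 64) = (x - 4)*(x + 2)*(x + 4)*(x^2 + 8*x + 16) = (x - 4)*(x + 2)*(x + 4)^2*(x + 4)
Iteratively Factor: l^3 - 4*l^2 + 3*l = (l - 1)*(l^2 - 3*l) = l*(l - 1)*(l - 3)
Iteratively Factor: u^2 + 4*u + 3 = (u + 3)*(u + 1)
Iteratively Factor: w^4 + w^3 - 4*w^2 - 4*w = (w + 2)*(w^3 - w^2 - 2*w) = w*(w + 2)*(w^2 - w - 2) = w*(w - 2)*(w + 2)*(w + 1)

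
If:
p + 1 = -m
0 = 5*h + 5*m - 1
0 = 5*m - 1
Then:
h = 0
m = 1/5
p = -6/5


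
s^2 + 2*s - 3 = (s - 1)*(s + 3)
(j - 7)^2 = j^2 - 14*j + 49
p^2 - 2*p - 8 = (p - 4)*(p + 2)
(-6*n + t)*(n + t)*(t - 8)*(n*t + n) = -6*n^3*t^2 + 42*n^3*t + 48*n^3 - 5*n^2*t^3 + 35*n^2*t^2 + 40*n^2*t + n*t^4 - 7*n*t^3 - 8*n*t^2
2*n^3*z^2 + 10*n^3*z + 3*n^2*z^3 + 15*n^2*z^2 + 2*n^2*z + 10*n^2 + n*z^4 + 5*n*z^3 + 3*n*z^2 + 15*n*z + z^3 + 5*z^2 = (n + z)*(2*n + z)*(z + 5)*(n*z + 1)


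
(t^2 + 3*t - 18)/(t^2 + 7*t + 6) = (t - 3)/(t + 1)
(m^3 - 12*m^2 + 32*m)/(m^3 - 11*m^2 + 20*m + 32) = m/(m + 1)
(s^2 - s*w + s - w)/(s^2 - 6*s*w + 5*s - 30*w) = (s^2 - s*w + s - w)/(s^2 - 6*s*w + 5*s - 30*w)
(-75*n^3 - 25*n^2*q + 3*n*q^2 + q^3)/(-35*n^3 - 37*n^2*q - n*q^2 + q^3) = (-15*n^2 - 2*n*q + q^2)/(-7*n^2 - 6*n*q + q^2)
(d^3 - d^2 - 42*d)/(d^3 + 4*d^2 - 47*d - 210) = d/(d + 5)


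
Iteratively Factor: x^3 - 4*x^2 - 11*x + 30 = (x - 2)*(x^2 - 2*x - 15) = (x - 2)*(x + 3)*(x - 5)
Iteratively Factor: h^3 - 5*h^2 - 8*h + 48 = (h - 4)*(h^2 - h - 12) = (h - 4)^2*(h + 3)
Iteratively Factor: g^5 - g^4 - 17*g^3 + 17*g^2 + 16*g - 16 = (g + 1)*(g^4 - 2*g^3 - 15*g^2 + 32*g - 16) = (g - 1)*(g + 1)*(g^3 - g^2 - 16*g + 16) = (g - 4)*(g - 1)*(g + 1)*(g^2 + 3*g - 4) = (g - 4)*(g - 1)*(g + 1)*(g + 4)*(g - 1)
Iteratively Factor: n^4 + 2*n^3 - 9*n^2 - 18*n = (n + 2)*(n^3 - 9*n) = (n - 3)*(n + 2)*(n^2 + 3*n) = (n - 3)*(n + 2)*(n + 3)*(n)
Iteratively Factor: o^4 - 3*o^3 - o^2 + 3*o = (o - 3)*(o^3 - o) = o*(o - 3)*(o^2 - 1) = o*(o - 3)*(o - 1)*(o + 1)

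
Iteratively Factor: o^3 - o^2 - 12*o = (o + 3)*(o^2 - 4*o) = o*(o + 3)*(o - 4)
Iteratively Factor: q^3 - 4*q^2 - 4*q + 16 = (q + 2)*(q^2 - 6*q + 8) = (q - 2)*(q + 2)*(q - 4)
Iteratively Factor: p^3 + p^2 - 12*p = (p - 3)*(p^2 + 4*p) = p*(p - 3)*(p + 4)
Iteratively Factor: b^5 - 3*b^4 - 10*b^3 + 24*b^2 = (b - 4)*(b^4 + b^3 - 6*b^2) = (b - 4)*(b + 3)*(b^3 - 2*b^2) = b*(b - 4)*(b + 3)*(b^2 - 2*b) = b^2*(b - 4)*(b + 3)*(b - 2)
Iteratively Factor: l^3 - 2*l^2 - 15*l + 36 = (l - 3)*(l^2 + l - 12) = (l - 3)^2*(l + 4)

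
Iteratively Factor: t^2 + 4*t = (t)*(t + 4)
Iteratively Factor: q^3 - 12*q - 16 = (q + 2)*(q^2 - 2*q - 8) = (q + 2)^2*(q - 4)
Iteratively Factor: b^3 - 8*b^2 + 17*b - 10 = (b - 2)*(b^2 - 6*b + 5) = (b - 2)*(b - 1)*(b - 5)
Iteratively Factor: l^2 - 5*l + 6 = (l - 2)*(l - 3)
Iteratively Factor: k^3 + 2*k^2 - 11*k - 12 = (k + 4)*(k^2 - 2*k - 3) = (k - 3)*(k + 4)*(k + 1)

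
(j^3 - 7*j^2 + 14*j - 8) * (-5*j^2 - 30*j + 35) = -5*j^5 + 5*j^4 + 175*j^3 - 625*j^2 + 730*j - 280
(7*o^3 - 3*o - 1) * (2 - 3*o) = -21*o^4 + 14*o^3 + 9*o^2 - 3*o - 2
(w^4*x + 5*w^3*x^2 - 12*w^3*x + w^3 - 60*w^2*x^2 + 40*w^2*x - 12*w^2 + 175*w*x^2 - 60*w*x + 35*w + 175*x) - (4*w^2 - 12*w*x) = w^4*x + 5*w^3*x^2 - 12*w^3*x + w^3 - 60*w^2*x^2 + 40*w^2*x - 16*w^2 + 175*w*x^2 - 48*w*x + 35*w + 175*x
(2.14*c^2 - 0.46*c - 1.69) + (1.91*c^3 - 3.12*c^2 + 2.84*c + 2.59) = 1.91*c^3 - 0.98*c^2 + 2.38*c + 0.9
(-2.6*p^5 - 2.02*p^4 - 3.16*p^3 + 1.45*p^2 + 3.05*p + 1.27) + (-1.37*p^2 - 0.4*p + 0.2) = -2.6*p^5 - 2.02*p^4 - 3.16*p^3 + 0.0799999999999998*p^2 + 2.65*p + 1.47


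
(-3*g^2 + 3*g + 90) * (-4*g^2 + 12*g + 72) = 12*g^4 - 48*g^3 - 540*g^2 + 1296*g + 6480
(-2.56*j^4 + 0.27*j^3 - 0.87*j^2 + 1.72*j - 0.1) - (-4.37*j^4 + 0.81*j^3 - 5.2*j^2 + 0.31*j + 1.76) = 1.81*j^4 - 0.54*j^3 + 4.33*j^2 + 1.41*j - 1.86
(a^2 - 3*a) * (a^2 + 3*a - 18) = a^4 - 27*a^2 + 54*a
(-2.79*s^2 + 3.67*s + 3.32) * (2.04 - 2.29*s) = 6.3891*s^3 - 14.0959*s^2 - 0.116*s + 6.7728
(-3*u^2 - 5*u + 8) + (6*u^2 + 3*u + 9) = 3*u^2 - 2*u + 17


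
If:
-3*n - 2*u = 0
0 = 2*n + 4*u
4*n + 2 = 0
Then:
No Solution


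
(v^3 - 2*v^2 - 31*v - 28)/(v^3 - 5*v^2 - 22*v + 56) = (v + 1)/(v - 2)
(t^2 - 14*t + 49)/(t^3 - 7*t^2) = (t - 7)/t^2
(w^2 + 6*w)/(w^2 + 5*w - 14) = w*(w + 6)/(w^2 + 5*w - 14)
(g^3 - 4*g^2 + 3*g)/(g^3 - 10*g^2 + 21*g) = (g - 1)/(g - 7)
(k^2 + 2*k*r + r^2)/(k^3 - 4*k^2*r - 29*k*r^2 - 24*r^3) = (-k - r)/(-k^2 + 5*k*r + 24*r^2)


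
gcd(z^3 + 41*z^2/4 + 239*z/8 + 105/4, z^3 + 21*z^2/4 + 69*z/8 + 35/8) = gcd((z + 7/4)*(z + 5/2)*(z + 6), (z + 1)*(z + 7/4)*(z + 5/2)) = z^2 + 17*z/4 + 35/8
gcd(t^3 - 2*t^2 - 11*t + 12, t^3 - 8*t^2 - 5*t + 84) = t^2 - t - 12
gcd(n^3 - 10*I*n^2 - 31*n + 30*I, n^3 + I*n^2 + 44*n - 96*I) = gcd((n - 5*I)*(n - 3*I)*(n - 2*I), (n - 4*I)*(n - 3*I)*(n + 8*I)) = n - 3*I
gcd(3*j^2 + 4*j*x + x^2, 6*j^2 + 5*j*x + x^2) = 3*j + x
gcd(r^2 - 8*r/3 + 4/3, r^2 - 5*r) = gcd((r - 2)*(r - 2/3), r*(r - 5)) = 1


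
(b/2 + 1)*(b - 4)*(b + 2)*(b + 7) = b^4/2 + 7*b^3/2 - 6*b^2 - 50*b - 56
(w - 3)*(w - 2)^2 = w^3 - 7*w^2 + 16*w - 12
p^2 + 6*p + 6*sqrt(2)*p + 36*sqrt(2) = (p + 6)*(p + 6*sqrt(2))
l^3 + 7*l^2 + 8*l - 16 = (l - 1)*(l + 4)^2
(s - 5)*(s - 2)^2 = s^3 - 9*s^2 + 24*s - 20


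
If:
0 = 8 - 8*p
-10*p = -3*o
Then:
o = 10/3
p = 1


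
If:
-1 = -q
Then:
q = 1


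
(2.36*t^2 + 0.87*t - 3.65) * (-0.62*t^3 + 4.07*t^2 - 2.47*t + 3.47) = -1.4632*t^5 + 9.0658*t^4 - 0.0253000000000001*t^3 - 8.8152*t^2 + 12.0344*t - 12.6655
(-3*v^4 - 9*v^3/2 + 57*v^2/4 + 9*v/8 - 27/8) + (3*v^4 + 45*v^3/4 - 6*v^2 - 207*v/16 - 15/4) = 27*v^3/4 + 33*v^2/4 - 189*v/16 - 57/8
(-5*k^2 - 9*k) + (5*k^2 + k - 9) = -8*k - 9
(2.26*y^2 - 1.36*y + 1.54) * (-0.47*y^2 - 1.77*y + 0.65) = -1.0622*y^4 - 3.361*y^3 + 3.1524*y^2 - 3.6098*y + 1.001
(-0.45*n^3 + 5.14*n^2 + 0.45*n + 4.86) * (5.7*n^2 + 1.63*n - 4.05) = -2.565*n^5 + 28.5645*n^4 + 12.7657*n^3 + 7.6185*n^2 + 6.0993*n - 19.683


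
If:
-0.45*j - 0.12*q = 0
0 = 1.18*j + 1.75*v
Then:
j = -1.48305084745763*v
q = 5.5614406779661*v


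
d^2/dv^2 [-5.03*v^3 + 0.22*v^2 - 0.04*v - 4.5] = 0.44 - 30.18*v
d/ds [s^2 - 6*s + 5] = 2*s - 6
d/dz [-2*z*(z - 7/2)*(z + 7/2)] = 49/2 - 6*z^2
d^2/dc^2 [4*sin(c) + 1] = -4*sin(c)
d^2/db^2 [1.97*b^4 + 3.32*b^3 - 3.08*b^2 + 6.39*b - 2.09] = 23.64*b^2 + 19.92*b - 6.16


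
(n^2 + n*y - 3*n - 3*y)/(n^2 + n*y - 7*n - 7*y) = (n - 3)/(n - 7)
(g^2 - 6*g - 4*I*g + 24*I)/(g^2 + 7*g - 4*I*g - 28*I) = (g - 6)/(g + 7)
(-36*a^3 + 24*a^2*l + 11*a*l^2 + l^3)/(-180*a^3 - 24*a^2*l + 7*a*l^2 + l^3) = (a - l)/(5*a - l)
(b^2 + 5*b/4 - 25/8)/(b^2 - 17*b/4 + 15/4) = (b + 5/2)/(b - 3)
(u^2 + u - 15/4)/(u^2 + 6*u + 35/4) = (2*u - 3)/(2*u + 7)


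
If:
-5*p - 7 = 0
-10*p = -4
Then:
No Solution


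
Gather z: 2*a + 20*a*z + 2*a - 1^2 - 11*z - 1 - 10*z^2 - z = 4*a - 10*z^2 + z*(20*a - 12) - 2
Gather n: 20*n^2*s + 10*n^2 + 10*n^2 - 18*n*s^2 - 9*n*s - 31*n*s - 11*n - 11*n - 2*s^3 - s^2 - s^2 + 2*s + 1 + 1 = n^2*(20*s + 20) + n*(-18*s^2 - 40*s - 22) - 2*s^3 - 2*s^2 + 2*s + 2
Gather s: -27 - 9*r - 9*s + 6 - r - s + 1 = -10*r - 10*s - 20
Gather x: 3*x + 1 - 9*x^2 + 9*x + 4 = -9*x^2 + 12*x + 5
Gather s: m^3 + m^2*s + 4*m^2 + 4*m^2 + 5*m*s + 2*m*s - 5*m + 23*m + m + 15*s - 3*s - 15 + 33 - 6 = m^3 + 8*m^2 + 19*m + s*(m^2 + 7*m + 12) + 12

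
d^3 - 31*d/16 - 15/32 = (d - 3/2)*(d + 1/4)*(d + 5/4)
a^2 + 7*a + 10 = (a + 2)*(a + 5)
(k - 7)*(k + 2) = k^2 - 5*k - 14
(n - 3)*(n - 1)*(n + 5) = n^3 + n^2 - 17*n + 15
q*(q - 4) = q^2 - 4*q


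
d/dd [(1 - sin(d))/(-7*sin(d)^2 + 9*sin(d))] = (-7*cos(d) + 14/tan(d) - 9*cos(d)/sin(d)^2)/(7*sin(d) - 9)^2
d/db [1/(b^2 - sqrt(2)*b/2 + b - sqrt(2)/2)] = 2*(-4*b - 2 + sqrt(2))/(2*b^2 - sqrt(2)*b + 2*b - sqrt(2))^2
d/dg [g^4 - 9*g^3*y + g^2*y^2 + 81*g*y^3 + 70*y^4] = 4*g^3 - 27*g^2*y + 2*g*y^2 + 81*y^3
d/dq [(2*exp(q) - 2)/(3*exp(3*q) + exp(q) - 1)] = -12*exp(4*q)/(3*exp(3*q) + exp(q) - 1)^2 + 18*exp(3*q)/(3*exp(3*q) + exp(q) - 1)^2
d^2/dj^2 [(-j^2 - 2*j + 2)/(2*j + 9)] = -74/(8*j^3 + 108*j^2 + 486*j + 729)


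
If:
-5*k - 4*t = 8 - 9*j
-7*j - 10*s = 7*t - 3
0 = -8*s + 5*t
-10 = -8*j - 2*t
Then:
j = 11/8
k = 51/40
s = -5/16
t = -1/2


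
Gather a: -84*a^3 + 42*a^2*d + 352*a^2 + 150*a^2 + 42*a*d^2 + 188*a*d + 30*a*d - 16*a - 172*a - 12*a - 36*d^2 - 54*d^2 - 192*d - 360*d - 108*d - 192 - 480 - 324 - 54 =-84*a^3 + a^2*(42*d + 502) + a*(42*d^2 + 218*d - 200) - 90*d^2 - 660*d - 1050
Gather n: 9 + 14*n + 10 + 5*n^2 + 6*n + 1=5*n^2 + 20*n + 20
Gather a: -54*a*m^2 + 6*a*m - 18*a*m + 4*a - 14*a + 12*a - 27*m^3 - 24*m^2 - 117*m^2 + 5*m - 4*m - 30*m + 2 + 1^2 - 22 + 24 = a*(-54*m^2 - 12*m + 2) - 27*m^3 - 141*m^2 - 29*m + 5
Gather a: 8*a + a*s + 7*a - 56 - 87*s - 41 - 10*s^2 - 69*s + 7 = a*(s + 15) - 10*s^2 - 156*s - 90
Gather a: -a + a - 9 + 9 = 0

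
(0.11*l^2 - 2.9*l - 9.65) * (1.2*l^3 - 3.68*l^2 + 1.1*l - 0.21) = 0.132*l^5 - 3.8848*l^4 - 0.786999999999999*l^3 + 32.2989*l^2 - 10.006*l + 2.0265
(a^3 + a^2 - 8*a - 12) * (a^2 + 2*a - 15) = a^5 + 3*a^4 - 21*a^3 - 43*a^2 + 96*a + 180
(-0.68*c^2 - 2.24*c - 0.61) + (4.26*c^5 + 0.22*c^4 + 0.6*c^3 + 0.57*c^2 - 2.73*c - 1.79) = 4.26*c^5 + 0.22*c^4 + 0.6*c^3 - 0.11*c^2 - 4.97*c - 2.4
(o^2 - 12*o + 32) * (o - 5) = o^3 - 17*o^2 + 92*o - 160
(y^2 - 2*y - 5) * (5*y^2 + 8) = 5*y^4 - 10*y^3 - 17*y^2 - 16*y - 40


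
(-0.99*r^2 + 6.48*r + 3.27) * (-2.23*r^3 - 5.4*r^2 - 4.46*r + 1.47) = 2.2077*r^5 - 9.1044*r^4 - 37.8687*r^3 - 48.0141*r^2 - 5.0586*r + 4.8069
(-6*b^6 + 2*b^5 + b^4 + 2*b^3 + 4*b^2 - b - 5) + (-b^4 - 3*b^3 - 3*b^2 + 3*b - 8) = -6*b^6 + 2*b^5 - b^3 + b^2 + 2*b - 13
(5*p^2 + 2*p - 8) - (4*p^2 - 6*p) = p^2 + 8*p - 8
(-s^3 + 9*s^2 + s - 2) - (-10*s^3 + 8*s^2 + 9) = 9*s^3 + s^2 + s - 11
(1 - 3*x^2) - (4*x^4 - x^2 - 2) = -4*x^4 - 2*x^2 + 3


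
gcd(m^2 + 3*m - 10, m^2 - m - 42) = 1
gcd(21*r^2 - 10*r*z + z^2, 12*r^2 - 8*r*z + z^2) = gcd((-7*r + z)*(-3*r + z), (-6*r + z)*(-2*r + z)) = 1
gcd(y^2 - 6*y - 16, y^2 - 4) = y + 2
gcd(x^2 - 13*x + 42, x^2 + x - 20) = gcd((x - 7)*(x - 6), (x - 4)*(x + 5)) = 1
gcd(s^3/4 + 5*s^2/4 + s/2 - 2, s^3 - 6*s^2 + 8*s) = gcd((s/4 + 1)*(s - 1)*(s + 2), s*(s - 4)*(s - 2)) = 1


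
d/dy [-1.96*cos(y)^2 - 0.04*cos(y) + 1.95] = (3.92*cos(y) + 0.04)*sin(y)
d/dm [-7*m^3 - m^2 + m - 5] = -21*m^2 - 2*m + 1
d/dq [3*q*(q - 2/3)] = 6*q - 2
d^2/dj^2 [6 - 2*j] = 0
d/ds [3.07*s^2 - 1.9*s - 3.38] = 6.14*s - 1.9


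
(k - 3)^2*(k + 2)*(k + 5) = k^4 + k^3 - 23*k^2 + 3*k + 90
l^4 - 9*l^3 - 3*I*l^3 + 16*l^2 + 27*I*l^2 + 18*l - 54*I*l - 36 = (l - 6)*(l - 3)*(l - 2*I)*(l - I)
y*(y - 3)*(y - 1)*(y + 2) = y^4 - 2*y^3 - 5*y^2 + 6*y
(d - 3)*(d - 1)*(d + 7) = d^3 + 3*d^2 - 25*d + 21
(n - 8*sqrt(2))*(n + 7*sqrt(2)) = n^2 - sqrt(2)*n - 112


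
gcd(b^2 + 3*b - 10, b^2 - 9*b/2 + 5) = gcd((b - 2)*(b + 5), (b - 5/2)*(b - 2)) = b - 2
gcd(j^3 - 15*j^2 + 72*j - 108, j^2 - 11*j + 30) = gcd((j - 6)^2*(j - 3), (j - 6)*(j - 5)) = j - 6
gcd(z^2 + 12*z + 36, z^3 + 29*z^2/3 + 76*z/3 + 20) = z + 6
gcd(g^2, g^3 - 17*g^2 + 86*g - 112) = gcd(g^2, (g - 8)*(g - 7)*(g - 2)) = 1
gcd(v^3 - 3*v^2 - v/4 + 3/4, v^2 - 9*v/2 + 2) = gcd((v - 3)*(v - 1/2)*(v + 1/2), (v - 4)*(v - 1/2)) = v - 1/2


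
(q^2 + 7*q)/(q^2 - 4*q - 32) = q*(q + 7)/(q^2 - 4*q - 32)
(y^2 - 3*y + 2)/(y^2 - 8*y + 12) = (y - 1)/(y - 6)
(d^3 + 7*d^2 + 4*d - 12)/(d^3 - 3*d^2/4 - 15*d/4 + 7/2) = 4*(d + 6)/(4*d - 7)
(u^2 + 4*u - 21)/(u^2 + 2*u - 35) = (u - 3)/(u - 5)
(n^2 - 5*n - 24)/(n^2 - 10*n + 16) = (n + 3)/(n - 2)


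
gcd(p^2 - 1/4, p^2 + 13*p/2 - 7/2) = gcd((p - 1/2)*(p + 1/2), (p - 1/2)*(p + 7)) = p - 1/2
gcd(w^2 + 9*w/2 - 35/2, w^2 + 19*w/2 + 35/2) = w + 7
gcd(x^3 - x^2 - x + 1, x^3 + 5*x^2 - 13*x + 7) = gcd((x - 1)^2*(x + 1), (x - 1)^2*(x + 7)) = x^2 - 2*x + 1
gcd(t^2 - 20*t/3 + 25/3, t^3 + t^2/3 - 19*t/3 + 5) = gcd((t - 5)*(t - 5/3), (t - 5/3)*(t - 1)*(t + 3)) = t - 5/3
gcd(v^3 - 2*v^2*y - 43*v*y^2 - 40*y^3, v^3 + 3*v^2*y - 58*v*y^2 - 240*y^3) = -v^2 + 3*v*y + 40*y^2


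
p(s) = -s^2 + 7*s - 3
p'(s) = 7 - 2*s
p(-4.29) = -51.43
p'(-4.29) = 15.58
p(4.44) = 8.37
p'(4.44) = -1.88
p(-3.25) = -36.31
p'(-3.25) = 13.50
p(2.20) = 7.56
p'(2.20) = 2.60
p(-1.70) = -17.79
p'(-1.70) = 10.40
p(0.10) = -2.31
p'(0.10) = 6.80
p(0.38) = -0.48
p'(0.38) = 6.24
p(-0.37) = -5.73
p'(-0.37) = 7.74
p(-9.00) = -147.00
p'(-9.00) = 25.00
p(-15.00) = -333.00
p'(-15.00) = 37.00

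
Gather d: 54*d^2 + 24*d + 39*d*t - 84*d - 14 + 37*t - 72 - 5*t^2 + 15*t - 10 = 54*d^2 + d*(39*t - 60) - 5*t^2 + 52*t - 96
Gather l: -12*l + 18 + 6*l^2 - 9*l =6*l^2 - 21*l + 18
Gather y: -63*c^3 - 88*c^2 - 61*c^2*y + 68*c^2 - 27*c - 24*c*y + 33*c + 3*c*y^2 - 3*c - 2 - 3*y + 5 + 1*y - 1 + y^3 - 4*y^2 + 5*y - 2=-63*c^3 - 20*c^2 + 3*c + y^3 + y^2*(3*c - 4) + y*(-61*c^2 - 24*c + 3)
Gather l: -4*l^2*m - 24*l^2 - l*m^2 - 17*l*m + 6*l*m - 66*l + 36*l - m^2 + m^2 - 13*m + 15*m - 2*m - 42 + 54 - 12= l^2*(-4*m - 24) + l*(-m^2 - 11*m - 30)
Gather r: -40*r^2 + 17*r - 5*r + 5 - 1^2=-40*r^2 + 12*r + 4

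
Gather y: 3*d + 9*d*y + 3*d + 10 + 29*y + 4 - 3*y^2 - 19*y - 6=6*d - 3*y^2 + y*(9*d + 10) + 8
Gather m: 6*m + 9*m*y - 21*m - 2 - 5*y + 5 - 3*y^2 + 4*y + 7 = m*(9*y - 15) - 3*y^2 - y + 10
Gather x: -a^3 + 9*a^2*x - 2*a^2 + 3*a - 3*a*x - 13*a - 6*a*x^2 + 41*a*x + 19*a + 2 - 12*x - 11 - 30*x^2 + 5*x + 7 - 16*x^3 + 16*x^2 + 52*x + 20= -a^3 - 2*a^2 + 9*a - 16*x^3 + x^2*(-6*a - 14) + x*(9*a^2 + 38*a + 45) + 18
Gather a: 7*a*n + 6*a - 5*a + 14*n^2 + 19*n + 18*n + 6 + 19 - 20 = a*(7*n + 1) + 14*n^2 + 37*n + 5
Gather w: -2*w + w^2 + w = w^2 - w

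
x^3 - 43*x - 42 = (x - 7)*(x + 1)*(x + 6)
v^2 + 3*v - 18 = (v - 3)*(v + 6)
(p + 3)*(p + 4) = p^2 + 7*p + 12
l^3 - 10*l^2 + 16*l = l*(l - 8)*(l - 2)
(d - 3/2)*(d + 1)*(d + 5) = d^3 + 9*d^2/2 - 4*d - 15/2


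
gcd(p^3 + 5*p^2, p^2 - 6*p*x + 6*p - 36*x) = 1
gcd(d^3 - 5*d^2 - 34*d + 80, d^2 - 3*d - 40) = d^2 - 3*d - 40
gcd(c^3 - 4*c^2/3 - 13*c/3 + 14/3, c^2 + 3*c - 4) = c - 1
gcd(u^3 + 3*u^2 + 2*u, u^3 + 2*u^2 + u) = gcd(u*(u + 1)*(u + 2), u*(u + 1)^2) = u^2 + u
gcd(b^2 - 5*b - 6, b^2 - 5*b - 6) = b^2 - 5*b - 6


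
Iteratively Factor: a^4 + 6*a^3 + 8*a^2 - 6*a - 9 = (a + 3)*(a^3 + 3*a^2 - a - 3) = (a + 3)^2*(a^2 - 1) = (a + 1)*(a + 3)^2*(a - 1)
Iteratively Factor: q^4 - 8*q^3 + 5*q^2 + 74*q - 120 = (q - 4)*(q^3 - 4*q^2 - 11*q + 30) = (q - 4)*(q + 3)*(q^2 - 7*q + 10) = (q - 5)*(q - 4)*(q + 3)*(q - 2)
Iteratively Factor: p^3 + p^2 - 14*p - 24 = (p + 2)*(p^2 - p - 12) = (p + 2)*(p + 3)*(p - 4)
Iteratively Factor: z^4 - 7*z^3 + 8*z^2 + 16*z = (z - 4)*(z^3 - 3*z^2 - 4*z) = (z - 4)^2*(z^2 + z) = (z - 4)^2*(z + 1)*(z)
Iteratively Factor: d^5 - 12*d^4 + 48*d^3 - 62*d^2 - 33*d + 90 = (d - 2)*(d^4 - 10*d^3 + 28*d^2 - 6*d - 45) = (d - 3)*(d - 2)*(d^3 - 7*d^2 + 7*d + 15) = (d - 3)^2*(d - 2)*(d^2 - 4*d - 5) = (d - 3)^2*(d - 2)*(d + 1)*(d - 5)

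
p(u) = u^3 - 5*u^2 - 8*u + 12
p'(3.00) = -11.00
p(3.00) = -30.00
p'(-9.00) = 325.00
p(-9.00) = -1050.00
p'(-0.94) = 4.05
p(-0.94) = 14.27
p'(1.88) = -16.20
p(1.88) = -14.07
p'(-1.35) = 10.97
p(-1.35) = 11.23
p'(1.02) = -15.08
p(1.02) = -0.30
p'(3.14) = -9.82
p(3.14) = -31.46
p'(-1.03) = 5.48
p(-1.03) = 13.84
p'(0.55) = -12.59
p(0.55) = 6.25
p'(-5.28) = 128.44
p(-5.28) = -232.35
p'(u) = 3*u^2 - 10*u - 8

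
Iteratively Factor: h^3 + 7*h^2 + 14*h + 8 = (h + 4)*(h^2 + 3*h + 2) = (h + 2)*(h + 4)*(h + 1)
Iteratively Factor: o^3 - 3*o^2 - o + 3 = (o - 1)*(o^2 - 2*o - 3) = (o - 3)*(o - 1)*(o + 1)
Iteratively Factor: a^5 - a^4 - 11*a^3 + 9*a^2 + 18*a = (a - 2)*(a^4 + a^3 - 9*a^2 - 9*a) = a*(a - 2)*(a^3 + a^2 - 9*a - 9) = a*(a - 2)*(a + 1)*(a^2 - 9) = a*(a - 2)*(a + 1)*(a + 3)*(a - 3)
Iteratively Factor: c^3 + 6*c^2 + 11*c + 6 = (c + 3)*(c^2 + 3*c + 2) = (c + 1)*(c + 3)*(c + 2)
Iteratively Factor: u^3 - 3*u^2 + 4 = (u - 2)*(u^2 - u - 2) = (u - 2)*(u + 1)*(u - 2)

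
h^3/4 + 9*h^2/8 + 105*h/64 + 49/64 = (h/4 + 1/4)*(h + 7/4)^2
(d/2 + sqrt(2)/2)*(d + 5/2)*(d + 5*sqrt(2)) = d^3/2 + 5*d^2/4 + 3*sqrt(2)*d^2 + 5*d + 15*sqrt(2)*d/2 + 25/2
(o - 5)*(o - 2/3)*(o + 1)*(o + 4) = o^4 - 2*o^3/3 - 21*o^2 - 6*o + 40/3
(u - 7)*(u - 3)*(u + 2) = u^3 - 8*u^2 + u + 42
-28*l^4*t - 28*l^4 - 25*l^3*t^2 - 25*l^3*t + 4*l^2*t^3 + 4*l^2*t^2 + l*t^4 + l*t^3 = (-4*l + t)*(l + t)*(7*l + t)*(l*t + l)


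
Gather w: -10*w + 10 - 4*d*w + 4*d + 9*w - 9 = 4*d + w*(-4*d - 1) + 1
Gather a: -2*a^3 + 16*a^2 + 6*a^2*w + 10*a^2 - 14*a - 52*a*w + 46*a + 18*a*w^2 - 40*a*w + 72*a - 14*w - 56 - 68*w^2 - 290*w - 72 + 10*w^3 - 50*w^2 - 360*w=-2*a^3 + a^2*(6*w + 26) + a*(18*w^2 - 92*w + 104) + 10*w^3 - 118*w^2 - 664*w - 128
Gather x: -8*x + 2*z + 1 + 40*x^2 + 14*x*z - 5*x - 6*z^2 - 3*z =40*x^2 + x*(14*z - 13) - 6*z^2 - z + 1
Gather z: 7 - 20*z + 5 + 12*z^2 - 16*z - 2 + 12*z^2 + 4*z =24*z^2 - 32*z + 10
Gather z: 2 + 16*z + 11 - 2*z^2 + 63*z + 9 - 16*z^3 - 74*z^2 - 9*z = -16*z^3 - 76*z^2 + 70*z + 22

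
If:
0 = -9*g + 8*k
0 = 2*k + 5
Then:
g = -20/9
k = -5/2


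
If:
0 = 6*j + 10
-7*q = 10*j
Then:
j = -5/3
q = 50/21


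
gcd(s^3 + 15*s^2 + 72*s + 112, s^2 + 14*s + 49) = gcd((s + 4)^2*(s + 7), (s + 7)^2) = s + 7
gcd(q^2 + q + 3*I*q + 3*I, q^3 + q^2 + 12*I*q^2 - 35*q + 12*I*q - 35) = q + 1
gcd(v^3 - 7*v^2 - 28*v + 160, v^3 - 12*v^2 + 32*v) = v^2 - 12*v + 32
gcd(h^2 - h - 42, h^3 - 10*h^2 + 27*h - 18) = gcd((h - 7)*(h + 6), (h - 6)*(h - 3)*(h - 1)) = 1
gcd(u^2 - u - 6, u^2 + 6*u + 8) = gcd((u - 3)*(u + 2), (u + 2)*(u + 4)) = u + 2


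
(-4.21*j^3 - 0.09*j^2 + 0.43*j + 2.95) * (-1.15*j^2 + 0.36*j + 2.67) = 4.8415*j^5 - 1.4121*j^4 - 11.7676*j^3 - 3.478*j^2 + 2.2101*j + 7.8765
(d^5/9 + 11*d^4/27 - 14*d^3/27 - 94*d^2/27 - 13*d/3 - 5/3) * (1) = d^5/9 + 11*d^4/27 - 14*d^3/27 - 94*d^2/27 - 13*d/3 - 5/3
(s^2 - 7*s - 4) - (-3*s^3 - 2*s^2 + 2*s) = 3*s^3 + 3*s^2 - 9*s - 4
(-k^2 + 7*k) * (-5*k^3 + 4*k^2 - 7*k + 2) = 5*k^5 - 39*k^4 + 35*k^3 - 51*k^2 + 14*k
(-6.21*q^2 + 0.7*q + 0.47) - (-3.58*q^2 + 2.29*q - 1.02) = -2.63*q^2 - 1.59*q + 1.49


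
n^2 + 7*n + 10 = (n + 2)*(n + 5)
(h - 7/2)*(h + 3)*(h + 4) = h^3 + 7*h^2/2 - 25*h/2 - 42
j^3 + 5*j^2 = j^2*(j + 5)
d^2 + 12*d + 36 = (d + 6)^2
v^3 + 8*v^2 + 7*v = v*(v + 1)*(v + 7)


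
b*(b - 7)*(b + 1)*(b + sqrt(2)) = b^4 - 6*b^3 + sqrt(2)*b^3 - 6*sqrt(2)*b^2 - 7*b^2 - 7*sqrt(2)*b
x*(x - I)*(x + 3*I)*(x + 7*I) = x^4 + 9*I*x^3 - 11*x^2 + 21*I*x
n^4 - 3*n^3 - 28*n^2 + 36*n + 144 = (n - 6)*(n - 3)*(n + 2)*(n + 4)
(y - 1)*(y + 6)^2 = y^3 + 11*y^2 + 24*y - 36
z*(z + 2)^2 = z^3 + 4*z^2 + 4*z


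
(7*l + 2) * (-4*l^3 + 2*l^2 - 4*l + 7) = -28*l^4 + 6*l^3 - 24*l^2 + 41*l + 14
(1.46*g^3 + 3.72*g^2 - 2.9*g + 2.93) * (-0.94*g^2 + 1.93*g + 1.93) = -1.3724*g^5 - 0.679*g^4 + 12.7234*g^3 - 1.1716*g^2 + 0.057900000000001*g + 5.6549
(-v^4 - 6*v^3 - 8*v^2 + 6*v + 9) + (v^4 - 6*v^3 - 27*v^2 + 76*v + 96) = -12*v^3 - 35*v^2 + 82*v + 105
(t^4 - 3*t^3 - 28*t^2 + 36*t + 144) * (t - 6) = t^5 - 9*t^4 - 10*t^3 + 204*t^2 - 72*t - 864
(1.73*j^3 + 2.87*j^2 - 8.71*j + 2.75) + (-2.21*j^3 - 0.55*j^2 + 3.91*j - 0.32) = -0.48*j^3 + 2.32*j^2 - 4.8*j + 2.43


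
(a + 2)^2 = a^2 + 4*a + 4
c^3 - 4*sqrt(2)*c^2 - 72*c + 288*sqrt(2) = (c - 6*sqrt(2))*(c - 4*sqrt(2))*(c + 6*sqrt(2))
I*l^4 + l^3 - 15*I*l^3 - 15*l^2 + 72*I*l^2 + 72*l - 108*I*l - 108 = (l - 6)^2*(l - 3)*(I*l + 1)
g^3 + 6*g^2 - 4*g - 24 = (g - 2)*(g + 2)*(g + 6)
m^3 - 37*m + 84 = (m - 4)*(m - 3)*(m + 7)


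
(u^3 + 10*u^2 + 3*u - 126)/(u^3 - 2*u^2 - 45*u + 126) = (u + 6)/(u - 6)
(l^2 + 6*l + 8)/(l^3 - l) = (l^2 + 6*l + 8)/(l^3 - l)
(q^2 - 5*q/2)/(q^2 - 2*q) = (q - 5/2)/(q - 2)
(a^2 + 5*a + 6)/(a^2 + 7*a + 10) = (a + 3)/(a + 5)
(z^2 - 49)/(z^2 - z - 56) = (z - 7)/(z - 8)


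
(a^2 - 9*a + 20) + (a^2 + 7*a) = 2*a^2 - 2*a + 20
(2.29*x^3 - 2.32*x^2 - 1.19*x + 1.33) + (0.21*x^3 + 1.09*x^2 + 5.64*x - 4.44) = 2.5*x^3 - 1.23*x^2 + 4.45*x - 3.11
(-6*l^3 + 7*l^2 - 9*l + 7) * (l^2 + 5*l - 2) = -6*l^5 - 23*l^4 + 38*l^3 - 52*l^2 + 53*l - 14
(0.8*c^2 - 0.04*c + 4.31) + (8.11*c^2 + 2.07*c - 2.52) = 8.91*c^2 + 2.03*c + 1.79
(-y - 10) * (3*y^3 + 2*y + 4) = -3*y^4 - 30*y^3 - 2*y^2 - 24*y - 40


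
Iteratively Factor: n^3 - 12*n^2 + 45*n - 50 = (n - 5)*(n^2 - 7*n + 10) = (n - 5)^2*(n - 2)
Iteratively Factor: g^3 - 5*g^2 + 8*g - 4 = (g - 2)*(g^2 - 3*g + 2) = (g - 2)^2*(g - 1)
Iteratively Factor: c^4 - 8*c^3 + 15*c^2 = (c)*(c^3 - 8*c^2 + 15*c) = c^2*(c^2 - 8*c + 15) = c^2*(c - 5)*(c - 3)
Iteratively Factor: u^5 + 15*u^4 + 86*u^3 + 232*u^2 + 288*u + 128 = (u + 4)*(u^4 + 11*u^3 + 42*u^2 + 64*u + 32) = (u + 2)*(u + 4)*(u^3 + 9*u^2 + 24*u + 16) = (u + 2)*(u + 4)^2*(u^2 + 5*u + 4) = (u + 2)*(u + 4)^3*(u + 1)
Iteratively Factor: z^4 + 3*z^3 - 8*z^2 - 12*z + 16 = (z + 4)*(z^3 - z^2 - 4*z + 4) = (z - 2)*(z + 4)*(z^2 + z - 2) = (z - 2)*(z - 1)*(z + 4)*(z + 2)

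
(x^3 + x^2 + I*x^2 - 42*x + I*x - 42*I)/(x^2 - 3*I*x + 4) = (x^2 + x - 42)/(x - 4*I)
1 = 1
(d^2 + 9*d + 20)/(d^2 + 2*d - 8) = (d + 5)/(d - 2)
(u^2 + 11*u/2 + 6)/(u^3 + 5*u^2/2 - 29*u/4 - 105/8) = 4*(u + 4)/(4*u^2 + 4*u - 35)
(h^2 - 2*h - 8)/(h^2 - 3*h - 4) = (h + 2)/(h + 1)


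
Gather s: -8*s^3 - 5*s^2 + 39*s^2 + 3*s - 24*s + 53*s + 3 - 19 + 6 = -8*s^3 + 34*s^2 + 32*s - 10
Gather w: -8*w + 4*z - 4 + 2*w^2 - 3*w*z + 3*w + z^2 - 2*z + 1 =2*w^2 + w*(-3*z - 5) + z^2 + 2*z - 3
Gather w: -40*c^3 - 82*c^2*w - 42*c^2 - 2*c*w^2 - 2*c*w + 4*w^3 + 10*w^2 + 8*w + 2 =-40*c^3 - 42*c^2 + 4*w^3 + w^2*(10 - 2*c) + w*(-82*c^2 - 2*c + 8) + 2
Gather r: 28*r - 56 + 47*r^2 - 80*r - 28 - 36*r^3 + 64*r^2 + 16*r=-36*r^3 + 111*r^2 - 36*r - 84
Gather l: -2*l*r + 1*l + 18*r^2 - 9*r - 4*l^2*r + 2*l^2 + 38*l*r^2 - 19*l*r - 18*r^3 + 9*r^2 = l^2*(2 - 4*r) + l*(38*r^2 - 21*r + 1) - 18*r^3 + 27*r^2 - 9*r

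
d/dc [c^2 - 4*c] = 2*c - 4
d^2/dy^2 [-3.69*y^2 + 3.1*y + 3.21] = -7.38000000000000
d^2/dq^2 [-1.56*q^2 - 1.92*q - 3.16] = -3.12000000000000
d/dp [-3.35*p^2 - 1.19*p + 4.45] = -6.7*p - 1.19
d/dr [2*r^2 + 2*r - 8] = 4*r + 2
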